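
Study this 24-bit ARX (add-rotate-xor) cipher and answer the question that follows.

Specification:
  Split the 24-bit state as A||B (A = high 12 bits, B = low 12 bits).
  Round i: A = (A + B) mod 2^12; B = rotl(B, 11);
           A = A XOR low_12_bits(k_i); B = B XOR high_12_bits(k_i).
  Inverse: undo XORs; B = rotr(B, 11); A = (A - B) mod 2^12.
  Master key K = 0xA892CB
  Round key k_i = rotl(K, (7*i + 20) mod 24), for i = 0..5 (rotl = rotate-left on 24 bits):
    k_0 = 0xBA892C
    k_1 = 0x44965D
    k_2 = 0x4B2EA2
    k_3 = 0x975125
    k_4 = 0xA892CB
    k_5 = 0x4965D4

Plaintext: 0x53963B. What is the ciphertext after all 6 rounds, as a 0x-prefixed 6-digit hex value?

s_0 = plaintext = 0x53963B
s_1 = Round(s_0, k_0) = 0x2580B5
s_2 = Round(s_1, k_1) = 0x550C13
s_3 = Round(s_2, k_2) = 0xFC1ABB
s_4 = Round(s_3, k_3) = 0xB59428
s_5 = Round(s_4, k_4) = 0xD4A89D
s_6 = Round(s_5, k_5) = 0x0338D8

0x0338D8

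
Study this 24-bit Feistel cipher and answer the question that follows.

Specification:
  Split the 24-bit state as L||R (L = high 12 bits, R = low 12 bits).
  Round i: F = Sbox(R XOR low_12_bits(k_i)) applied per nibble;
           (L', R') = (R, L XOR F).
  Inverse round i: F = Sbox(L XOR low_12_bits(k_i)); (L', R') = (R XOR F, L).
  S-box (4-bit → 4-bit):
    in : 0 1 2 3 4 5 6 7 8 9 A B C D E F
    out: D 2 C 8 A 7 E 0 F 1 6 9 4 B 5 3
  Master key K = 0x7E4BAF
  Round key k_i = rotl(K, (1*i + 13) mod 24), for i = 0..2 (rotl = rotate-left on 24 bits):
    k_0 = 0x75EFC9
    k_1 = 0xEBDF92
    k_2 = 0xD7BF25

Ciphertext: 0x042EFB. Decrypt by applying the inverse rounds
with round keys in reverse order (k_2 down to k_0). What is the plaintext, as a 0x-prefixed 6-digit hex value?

0x51DCB3

s_0 = ciphertext = 0x042EFB
s_1 = InvRound(s_0, k_2) = 0xD1B042
s_2 = InvRound(s_1, k_1) = 0xCB3D1B
s_3 = InvRound(s_2, k_0) = 0x51DCB3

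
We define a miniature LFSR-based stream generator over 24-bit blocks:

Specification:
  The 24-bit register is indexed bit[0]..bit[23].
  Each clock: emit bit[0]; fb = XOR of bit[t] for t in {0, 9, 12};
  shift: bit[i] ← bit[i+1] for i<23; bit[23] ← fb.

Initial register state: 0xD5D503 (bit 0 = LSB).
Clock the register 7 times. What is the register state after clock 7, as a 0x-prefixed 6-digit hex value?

reg_0 = 0xD5D503
clock 1: out=1, reg = 0x6AEA81
clock 2: out=1, reg = 0x357540
clock 3: out=0, reg = 0x9ABAA0
clock 4: out=0, reg = 0x4D5D50
clock 5: out=0, reg = 0xA6AEA8
clock 6: out=0, reg = 0xD35754
clock 7: out=0, reg = 0x69ABAA

0x69ABAA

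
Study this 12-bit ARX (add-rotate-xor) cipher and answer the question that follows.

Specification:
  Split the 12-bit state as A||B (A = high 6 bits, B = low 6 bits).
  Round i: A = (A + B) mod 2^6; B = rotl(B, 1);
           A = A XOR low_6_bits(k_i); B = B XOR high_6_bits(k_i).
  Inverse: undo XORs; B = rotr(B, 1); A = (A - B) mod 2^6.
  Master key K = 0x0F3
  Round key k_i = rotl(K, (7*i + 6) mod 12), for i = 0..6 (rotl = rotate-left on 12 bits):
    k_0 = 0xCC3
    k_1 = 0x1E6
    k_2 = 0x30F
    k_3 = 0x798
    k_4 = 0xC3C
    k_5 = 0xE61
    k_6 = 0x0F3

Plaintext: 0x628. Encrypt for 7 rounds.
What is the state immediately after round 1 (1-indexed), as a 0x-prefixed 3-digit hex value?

s_0 = plaintext = 0x628
s_1 = Round(s_0, k_0) = 0x0E2
s_2 = Round(s_1, k_1) = 0x0C2
s_3 = Round(s_2, k_2) = 0x288
s_4 = Round(s_3, k_3) = 0x28E
s_5 = Round(s_4, k_4) = 0x92C
s_6 = Round(s_5, k_5) = 0xC60
s_7 = Round(s_6, k_6) = 0x882

0x0E2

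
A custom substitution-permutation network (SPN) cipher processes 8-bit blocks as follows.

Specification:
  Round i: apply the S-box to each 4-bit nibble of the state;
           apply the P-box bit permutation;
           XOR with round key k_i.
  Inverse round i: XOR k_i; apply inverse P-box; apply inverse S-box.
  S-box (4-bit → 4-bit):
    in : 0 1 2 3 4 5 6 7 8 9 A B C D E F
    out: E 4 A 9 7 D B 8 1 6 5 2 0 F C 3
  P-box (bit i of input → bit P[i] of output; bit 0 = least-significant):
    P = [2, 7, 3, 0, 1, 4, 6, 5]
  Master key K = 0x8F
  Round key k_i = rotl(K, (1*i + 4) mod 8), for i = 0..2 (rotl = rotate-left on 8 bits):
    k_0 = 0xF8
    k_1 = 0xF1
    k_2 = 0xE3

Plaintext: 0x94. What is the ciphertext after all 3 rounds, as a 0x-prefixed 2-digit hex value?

0x3C

s_0 = plaintext = 0x94
s_1 = Round(s_0, k_0) = 0x24
s_2 = Round(s_1, k_1) = 0x4D
s_3 = Round(s_2, k_2) = 0x3C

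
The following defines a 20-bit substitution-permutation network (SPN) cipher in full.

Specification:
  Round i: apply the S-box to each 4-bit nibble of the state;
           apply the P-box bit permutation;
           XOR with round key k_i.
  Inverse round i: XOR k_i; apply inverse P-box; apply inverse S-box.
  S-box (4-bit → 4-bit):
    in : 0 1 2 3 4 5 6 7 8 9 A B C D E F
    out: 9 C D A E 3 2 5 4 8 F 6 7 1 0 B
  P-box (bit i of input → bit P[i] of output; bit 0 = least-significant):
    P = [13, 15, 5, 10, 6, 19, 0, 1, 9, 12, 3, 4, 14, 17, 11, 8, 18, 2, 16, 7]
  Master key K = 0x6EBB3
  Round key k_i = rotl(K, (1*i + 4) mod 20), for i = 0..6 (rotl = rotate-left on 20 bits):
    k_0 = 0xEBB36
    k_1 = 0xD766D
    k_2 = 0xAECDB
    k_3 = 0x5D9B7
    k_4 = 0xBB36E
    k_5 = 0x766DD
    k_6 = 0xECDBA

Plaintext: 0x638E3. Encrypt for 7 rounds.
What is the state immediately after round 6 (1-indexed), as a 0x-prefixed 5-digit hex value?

0x8499B

s_0 = plaintext = 0x638E3
s_1 = Round(s_0, k_0) = 0xC3E3A
s_2 = Round(s_1, k_1) = 0x2D34B
s_3 = Round(s_2, k_2) = 0x73C68
s_4 = Round(s_3, k_3) = 0xACA9F
s_5 = Round(s_4, k_4) = 0xC4DF0
s_6 = Round(s_5, k_5) = 0x8499B
s_7 = Round(s_6, k_6) = 0xD4488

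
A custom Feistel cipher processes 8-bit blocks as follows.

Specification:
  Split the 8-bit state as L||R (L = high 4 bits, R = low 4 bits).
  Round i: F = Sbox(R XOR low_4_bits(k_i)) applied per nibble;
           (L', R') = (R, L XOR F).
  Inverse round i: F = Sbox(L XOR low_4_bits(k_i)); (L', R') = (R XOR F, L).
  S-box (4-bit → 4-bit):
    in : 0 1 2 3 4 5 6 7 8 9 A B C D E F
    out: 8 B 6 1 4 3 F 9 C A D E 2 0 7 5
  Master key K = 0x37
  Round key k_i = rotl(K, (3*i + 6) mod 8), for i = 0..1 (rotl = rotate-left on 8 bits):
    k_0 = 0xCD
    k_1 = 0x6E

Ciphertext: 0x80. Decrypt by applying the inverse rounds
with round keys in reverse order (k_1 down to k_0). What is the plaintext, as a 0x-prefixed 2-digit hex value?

0xEF

s_0 = ciphertext = 0x80
s_1 = InvRound(s_0, k_1) = 0xF8
s_2 = InvRound(s_1, k_0) = 0xEF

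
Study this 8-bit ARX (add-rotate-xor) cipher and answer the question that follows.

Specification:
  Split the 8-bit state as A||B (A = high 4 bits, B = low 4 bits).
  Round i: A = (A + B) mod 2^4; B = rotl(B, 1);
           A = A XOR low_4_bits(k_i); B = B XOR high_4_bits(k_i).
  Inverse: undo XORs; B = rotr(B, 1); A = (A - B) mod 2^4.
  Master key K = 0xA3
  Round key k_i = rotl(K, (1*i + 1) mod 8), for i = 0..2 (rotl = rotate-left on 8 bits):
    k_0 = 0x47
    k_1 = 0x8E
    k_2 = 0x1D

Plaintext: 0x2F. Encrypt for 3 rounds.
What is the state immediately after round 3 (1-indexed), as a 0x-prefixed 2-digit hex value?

s_0 = plaintext = 0x2F
s_1 = Round(s_0, k_0) = 0x6B
s_2 = Round(s_1, k_1) = 0xFF
s_3 = Round(s_2, k_2) = 0x3E

0x3E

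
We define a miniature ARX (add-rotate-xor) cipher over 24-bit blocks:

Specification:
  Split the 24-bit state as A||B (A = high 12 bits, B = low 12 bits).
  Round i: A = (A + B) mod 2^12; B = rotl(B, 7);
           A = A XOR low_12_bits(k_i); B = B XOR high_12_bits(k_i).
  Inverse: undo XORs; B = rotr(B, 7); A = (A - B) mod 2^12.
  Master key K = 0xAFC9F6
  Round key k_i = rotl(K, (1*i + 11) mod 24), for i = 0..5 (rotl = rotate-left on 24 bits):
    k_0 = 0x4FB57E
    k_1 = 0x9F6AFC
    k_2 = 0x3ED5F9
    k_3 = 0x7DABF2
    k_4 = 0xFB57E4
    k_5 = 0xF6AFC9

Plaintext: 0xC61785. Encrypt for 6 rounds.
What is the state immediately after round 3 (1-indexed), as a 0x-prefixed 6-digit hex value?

s_0 = plaintext = 0xC61785
s_1 = Round(s_0, k_0) = 0x698647
s_2 = Round(s_1, k_1) = 0x623A44
s_3 = Round(s_2, k_2) = 0x59E1BF
s_4 = Round(s_3, k_3) = 0xCAF857
s_5 = Round(s_4, k_4) = 0x2E2477
s_6 = Round(s_5, k_5) = 0x8904C9

0x59E1BF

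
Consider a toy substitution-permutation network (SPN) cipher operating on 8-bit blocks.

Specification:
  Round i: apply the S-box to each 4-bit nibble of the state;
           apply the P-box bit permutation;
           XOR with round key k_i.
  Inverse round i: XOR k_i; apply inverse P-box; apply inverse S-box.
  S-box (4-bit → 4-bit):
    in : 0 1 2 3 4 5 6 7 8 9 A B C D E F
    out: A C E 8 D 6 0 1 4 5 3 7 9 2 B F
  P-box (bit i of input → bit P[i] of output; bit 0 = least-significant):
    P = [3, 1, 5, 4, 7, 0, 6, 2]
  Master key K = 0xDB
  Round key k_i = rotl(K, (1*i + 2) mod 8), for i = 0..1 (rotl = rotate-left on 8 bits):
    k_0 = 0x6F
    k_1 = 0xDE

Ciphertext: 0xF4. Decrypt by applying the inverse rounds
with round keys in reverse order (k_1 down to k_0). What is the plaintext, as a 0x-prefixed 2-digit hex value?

s_0 = ciphertext = 0xF4
s_1 = InvRound(s_0, k_1) = 0x6B
s_2 = InvRound(s_1, k_0) = 0x36

0x36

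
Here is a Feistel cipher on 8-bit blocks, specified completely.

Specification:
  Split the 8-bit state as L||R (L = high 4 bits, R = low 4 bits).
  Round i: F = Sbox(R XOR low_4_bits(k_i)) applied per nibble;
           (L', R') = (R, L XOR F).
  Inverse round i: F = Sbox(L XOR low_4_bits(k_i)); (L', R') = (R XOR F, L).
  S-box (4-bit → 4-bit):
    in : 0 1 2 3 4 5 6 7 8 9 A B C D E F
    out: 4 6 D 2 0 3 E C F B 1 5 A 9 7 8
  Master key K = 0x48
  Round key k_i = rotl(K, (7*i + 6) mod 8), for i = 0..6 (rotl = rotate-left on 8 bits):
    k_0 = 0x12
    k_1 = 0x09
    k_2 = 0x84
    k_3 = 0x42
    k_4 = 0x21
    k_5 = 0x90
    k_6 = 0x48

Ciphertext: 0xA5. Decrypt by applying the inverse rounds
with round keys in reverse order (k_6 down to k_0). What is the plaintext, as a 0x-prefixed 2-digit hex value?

0xF7

s_0 = ciphertext = 0xA5
s_1 = InvRound(s_0, k_6) = 0x8A
s_2 = InvRound(s_1, k_5) = 0x58
s_3 = InvRound(s_2, k_4) = 0x85
s_4 = InvRound(s_3, k_3) = 0x48
s_5 = InvRound(s_4, k_2) = 0xC4
s_6 = InvRound(s_5, k_1) = 0x7C
s_7 = InvRound(s_6, k_0) = 0xF7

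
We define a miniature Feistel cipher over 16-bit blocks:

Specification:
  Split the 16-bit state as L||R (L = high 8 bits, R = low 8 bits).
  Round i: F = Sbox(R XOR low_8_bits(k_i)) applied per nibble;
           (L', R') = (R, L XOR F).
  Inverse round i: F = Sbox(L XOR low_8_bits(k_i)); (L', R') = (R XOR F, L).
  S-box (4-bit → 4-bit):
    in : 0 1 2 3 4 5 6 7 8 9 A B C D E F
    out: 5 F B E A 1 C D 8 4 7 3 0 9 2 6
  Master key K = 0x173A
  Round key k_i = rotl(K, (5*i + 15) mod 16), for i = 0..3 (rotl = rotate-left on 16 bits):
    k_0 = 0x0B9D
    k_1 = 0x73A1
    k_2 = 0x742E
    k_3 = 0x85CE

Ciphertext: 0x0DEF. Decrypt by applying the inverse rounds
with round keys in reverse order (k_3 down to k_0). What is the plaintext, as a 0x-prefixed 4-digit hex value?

0x5896

s_0 = ciphertext = 0x0DEF
s_1 = InvRound(s_0, k_3) = 0xE10D
s_2 = InvRound(s_1, k_2) = 0x0BE1
s_3 = InvRound(s_2, k_1) = 0x960B
s_4 = InvRound(s_3, k_0) = 0x5896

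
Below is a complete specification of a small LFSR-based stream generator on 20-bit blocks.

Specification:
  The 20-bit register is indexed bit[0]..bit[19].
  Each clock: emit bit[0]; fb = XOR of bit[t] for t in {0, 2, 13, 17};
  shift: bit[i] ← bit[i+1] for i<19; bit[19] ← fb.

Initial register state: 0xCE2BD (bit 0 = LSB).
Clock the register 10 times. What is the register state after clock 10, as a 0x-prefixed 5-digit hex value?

0xAAF38

reg_0 = 0xCE2BD
clock 1: out=1, reg = 0xE715E
clock 2: out=0, reg = 0xF38AF
clock 3: out=1, reg = 0x79C57
clock 4: out=1, reg = 0xBCE2B
clock 5: out=1, reg = 0x5E715
clock 6: out=1, reg = 0xAF38A
clock 7: out=0, reg = 0x579C5
clock 8: out=1, reg = 0xABCE2
clock 9: out=0, reg = 0x55E71
clock 10: out=1, reg = 0xAAF38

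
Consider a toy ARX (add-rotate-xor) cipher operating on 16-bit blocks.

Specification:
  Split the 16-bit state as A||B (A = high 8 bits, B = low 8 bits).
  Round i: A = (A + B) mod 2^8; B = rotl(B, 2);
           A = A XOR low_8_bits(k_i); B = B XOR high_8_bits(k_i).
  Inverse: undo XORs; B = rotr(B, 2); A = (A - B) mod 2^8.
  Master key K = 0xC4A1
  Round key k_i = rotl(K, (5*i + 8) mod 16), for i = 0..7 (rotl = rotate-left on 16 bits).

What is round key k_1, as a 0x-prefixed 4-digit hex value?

0x3894

K = 0xC4A1
k_0 = rotl(K, (5*0+8) mod 16) = rotl(K, 8) = 0xA1C4
k_1 = rotl(K, (5*1+8) mod 16) = rotl(K, 13) = 0x3894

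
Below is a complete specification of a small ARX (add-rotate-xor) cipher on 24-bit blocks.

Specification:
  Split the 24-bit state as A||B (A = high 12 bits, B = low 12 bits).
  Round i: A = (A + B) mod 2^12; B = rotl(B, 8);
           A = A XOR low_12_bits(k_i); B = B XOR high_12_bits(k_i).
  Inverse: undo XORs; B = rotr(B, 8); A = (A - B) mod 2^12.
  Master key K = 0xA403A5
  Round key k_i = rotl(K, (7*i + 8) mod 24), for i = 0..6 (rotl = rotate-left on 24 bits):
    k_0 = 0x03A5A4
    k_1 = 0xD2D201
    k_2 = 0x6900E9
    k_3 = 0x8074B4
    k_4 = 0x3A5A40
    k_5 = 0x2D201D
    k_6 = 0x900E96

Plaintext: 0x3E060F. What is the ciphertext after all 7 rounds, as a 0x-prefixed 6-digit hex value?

0xA52497

s_0 = plaintext = 0x3E060F
s_1 = Round(s_0, k_0) = 0xC4BF5A
s_2 = Round(s_1, k_1) = 0x9A47D8
s_3 = Round(s_2, k_2) = 0x195EED
s_4 = Round(s_3, k_3) = 0x4365E9
s_5 = Round(s_4, k_4) = 0x05FAFB
s_6 = Round(s_5, k_5) = 0xB4797D
s_7 = Round(s_6, k_6) = 0xA52497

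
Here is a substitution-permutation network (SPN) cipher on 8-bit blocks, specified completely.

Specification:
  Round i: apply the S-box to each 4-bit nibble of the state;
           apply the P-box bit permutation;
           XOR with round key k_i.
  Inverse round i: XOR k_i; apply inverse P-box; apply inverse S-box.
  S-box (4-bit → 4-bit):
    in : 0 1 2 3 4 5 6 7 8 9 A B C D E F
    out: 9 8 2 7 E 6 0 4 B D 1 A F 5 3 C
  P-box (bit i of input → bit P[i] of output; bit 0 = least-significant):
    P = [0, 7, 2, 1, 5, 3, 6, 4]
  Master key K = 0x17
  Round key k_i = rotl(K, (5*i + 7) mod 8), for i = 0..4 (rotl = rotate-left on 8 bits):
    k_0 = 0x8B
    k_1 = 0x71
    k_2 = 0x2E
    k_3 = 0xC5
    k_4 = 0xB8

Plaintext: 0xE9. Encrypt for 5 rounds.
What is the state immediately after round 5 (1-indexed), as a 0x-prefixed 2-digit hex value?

0x4F

s_0 = plaintext = 0xE9
s_1 = Round(s_0, k_0) = 0xA4
s_2 = Round(s_1, k_1) = 0xD7
s_3 = Round(s_2, k_2) = 0x4A
s_4 = Round(s_3, k_3) = 0x9C
s_5 = Round(s_4, k_4) = 0x4F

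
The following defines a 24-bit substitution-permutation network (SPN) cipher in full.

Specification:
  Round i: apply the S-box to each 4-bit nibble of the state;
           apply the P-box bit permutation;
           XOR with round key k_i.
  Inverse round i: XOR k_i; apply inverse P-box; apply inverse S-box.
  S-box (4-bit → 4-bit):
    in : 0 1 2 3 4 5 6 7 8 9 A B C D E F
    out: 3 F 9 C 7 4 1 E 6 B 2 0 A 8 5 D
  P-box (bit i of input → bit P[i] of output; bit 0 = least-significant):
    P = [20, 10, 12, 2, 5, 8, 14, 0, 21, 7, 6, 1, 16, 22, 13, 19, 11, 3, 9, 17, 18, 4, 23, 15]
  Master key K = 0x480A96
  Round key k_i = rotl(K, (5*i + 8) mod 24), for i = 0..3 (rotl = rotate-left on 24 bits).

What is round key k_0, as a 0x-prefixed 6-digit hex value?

0x0A9648

K = 0x480A96
k_0 = rotl(K, (5*0+8) mod 24) = rotl(K, 8) = 0x0A9648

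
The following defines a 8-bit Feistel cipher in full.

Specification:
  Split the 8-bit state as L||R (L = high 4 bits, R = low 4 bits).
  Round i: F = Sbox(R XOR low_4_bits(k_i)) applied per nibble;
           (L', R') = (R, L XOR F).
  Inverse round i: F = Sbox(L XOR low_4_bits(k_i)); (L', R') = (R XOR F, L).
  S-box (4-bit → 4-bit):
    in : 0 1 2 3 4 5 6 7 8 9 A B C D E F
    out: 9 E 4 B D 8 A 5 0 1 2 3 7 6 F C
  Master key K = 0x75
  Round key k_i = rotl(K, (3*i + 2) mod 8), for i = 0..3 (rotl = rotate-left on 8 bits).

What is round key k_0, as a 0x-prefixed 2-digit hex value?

0xD5

K = 0x75
k_0 = rotl(K, (3*0+2) mod 8) = rotl(K, 2) = 0xD5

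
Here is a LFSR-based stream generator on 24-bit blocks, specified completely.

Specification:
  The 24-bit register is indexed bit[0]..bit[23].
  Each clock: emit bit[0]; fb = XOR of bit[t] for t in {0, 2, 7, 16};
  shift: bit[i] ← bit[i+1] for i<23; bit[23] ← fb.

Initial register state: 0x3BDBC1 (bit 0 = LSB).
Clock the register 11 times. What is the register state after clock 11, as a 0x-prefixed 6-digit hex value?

reg_0 = 0x3BDBC1
clock 1: out=1, reg = 0x9DEDE0
clock 2: out=0, reg = 0x4EF6F0
clock 3: out=0, reg = 0xA77B78
clock 4: out=0, reg = 0xD3BDBC
clock 5: out=0, reg = 0xE9DEDE
clock 6: out=0, reg = 0xF4EF6F
clock 7: out=1, reg = 0x7A77B7
clock 8: out=1, reg = 0xBD3BDB
clock 9: out=1, reg = 0xDE9DED
clock 10: out=1, reg = 0xEF4EF6
clock 11: out=0, reg = 0xF7A77B

0xF7A77B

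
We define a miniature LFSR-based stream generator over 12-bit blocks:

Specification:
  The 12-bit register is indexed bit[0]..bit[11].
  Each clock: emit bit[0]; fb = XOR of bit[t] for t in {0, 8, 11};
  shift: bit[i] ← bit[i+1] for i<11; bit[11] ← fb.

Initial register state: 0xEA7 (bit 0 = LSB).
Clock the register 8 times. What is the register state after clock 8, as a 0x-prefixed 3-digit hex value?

0x18E

reg_0 = 0xEA7
clock 1: out=1, reg = 0x753
clock 2: out=1, reg = 0x3A9
clock 3: out=1, reg = 0x1D4
clock 4: out=0, reg = 0x8EA
clock 5: out=0, reg = 0xC75
clock 6: out=1, reg = 0x63A
clock 7: out=0, reg = 0x31D
clock 8: out=1, reg = 0x18E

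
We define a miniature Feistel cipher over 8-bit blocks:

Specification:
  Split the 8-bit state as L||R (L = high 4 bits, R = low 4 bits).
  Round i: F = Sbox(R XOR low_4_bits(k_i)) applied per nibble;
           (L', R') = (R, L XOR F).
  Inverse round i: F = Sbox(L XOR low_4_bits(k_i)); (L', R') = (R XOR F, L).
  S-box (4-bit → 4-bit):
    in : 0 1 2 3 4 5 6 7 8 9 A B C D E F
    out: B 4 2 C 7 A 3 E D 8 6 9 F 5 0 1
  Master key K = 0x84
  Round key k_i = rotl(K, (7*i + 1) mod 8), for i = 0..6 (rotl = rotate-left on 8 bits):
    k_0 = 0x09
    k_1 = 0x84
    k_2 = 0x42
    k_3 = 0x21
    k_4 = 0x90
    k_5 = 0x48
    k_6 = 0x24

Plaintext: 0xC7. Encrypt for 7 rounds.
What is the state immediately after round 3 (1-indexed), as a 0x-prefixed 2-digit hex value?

s_0 = plaintext = 0xC7
s_1 = Round(s_0, k_0) = 0x7C
s_2 = Round(s_1, k_1) = 0xCA
s_3 = Round(s_2, k_2) = 0xA1
s_4 = Round(s_3, k_3) = 0x11
s_5 = Round(s_4, k_4) = 0x15
s_6 = Round(s_5, k_5) = 0x54
s_7 = Round(s_6, k_6) = 0x4E

0xA1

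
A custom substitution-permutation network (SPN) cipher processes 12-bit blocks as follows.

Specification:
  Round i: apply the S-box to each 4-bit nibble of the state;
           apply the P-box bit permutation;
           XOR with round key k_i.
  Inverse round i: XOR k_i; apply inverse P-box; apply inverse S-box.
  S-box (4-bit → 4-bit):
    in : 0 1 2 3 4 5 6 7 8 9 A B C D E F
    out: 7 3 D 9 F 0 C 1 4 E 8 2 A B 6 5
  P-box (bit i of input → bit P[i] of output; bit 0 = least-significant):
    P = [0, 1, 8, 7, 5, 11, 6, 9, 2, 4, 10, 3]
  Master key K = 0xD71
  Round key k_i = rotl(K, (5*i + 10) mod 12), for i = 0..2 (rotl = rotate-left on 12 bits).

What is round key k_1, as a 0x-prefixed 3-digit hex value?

K = 0xD71
k_0 = rotl(K, (5*0+10) mod 12) = rotl(K, 10) = 0x75C
k_1 = rotl(K, (5*1+10) mod 12) = rotl(K, 3) = 0xB8E

0xB8E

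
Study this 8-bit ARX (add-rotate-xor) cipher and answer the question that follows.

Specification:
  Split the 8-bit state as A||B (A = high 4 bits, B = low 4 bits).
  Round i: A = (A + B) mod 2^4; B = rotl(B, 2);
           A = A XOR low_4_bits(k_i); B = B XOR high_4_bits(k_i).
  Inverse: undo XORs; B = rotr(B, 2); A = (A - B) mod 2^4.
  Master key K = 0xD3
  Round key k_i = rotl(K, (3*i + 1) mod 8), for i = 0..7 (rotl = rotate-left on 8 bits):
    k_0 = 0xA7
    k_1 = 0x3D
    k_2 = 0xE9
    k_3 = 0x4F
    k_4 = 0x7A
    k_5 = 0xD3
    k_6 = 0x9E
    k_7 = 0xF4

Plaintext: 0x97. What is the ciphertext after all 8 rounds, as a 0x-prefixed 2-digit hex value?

0xF8

s_0 = plaintext = 0x97
s_1 = Round(s_0, k_0) = 0x77
s_2 = Round(s_1, k_1) = 0x3E
s_3 = Round(s_2, k_2) = 0x85
s_4 = Round(s_3, k_3) = 0x21
s_5 = Round(s_4, k_4) = 0x93
s_6 = Round(s_5, k_5) = 0xF1
s_7 = Round(s_6, k_6) = 0xED
s_8 = Round(s_7, k_7) = 0xF8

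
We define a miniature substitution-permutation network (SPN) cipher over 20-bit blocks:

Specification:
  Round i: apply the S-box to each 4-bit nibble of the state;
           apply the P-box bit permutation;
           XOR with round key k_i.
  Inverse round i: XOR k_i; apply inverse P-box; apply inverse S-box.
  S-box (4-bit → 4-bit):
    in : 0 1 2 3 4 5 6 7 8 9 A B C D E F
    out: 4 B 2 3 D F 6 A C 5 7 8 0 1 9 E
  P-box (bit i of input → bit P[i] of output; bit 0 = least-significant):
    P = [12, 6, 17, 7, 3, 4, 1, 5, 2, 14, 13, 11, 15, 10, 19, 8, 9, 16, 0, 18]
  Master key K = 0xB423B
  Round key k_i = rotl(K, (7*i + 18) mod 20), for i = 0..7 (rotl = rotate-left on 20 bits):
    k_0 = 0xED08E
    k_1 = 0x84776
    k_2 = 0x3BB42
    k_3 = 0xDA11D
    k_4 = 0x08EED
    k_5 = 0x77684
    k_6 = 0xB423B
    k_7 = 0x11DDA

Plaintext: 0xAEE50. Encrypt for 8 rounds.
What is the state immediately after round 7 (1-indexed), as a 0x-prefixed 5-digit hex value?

s_0 = plaintext = 0xAEE50
s_1 = Round(s_0, k_0) = 0xD5BB1
s_2 = Round(s_1, k_1) = 0x0D896
s_3 = Round(s_2, k_2) = 0x11309
s_4 = Round(s_3, k_3) = 0xA761B
s_5 = Round(s_4, k_4) = 0x1E954
s_6 = Round(s_5, k_5) = 0x0C53A
s_7 = Round(s_6, k_6) = 0x93A66
s_8 = Round(s_7, k_7) = 0x3FB8D

0x93A66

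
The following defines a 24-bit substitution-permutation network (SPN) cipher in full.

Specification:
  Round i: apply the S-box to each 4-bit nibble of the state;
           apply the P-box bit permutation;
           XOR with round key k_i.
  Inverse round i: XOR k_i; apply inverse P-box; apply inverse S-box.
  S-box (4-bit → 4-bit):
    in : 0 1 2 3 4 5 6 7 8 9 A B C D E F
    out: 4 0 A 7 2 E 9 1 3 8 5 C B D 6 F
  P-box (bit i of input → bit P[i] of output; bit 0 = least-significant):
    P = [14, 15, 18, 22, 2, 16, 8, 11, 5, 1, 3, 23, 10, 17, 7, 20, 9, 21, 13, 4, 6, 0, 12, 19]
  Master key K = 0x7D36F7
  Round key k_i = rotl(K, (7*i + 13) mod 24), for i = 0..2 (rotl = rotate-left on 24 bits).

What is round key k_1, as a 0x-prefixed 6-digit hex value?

0x77D36F

K = 0x7D36F7
k_0 = rotl(K, (7*0+13) mod 24) = rotl(K, 13) = 0xDEEFA6
k_1 = rotl(K, (7*1+13) mod 24) = rotl(K, 20) = 0x77D36F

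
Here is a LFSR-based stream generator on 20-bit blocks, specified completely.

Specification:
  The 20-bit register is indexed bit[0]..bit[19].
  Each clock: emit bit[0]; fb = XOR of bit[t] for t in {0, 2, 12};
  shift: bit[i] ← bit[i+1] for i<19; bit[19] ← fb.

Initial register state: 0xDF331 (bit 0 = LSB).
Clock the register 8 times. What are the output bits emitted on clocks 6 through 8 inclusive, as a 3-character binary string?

reg_0 = 0xDF331
clock 1: out=1, reg = 0x6F998
clock 2: out=0, reg = 0xB7CCC
clock 3: out=0, reg = 0x5BE66
clock 4: out=0, reg = 0x2DF33
clock 5: out=1, reg = 0x16F99
clock 6: out=1, reg = 0x8B7CC
clock 7: out=0, reg = 0x45BE6
clock 8: out=0, reg = 0x22DF3

100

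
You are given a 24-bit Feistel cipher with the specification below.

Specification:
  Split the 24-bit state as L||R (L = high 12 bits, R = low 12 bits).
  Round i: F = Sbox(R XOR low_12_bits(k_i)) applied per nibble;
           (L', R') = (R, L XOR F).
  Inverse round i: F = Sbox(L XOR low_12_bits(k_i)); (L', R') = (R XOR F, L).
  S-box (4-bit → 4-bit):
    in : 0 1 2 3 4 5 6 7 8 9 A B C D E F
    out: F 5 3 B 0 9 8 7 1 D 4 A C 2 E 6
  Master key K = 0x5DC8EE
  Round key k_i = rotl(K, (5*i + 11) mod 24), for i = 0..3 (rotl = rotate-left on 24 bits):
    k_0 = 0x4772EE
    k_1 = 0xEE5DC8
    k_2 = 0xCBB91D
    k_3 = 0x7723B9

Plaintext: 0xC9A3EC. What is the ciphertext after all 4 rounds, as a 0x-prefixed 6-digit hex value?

s_0 = plaintext = 0xC9A3EC
s_1 = Round(s_0, k_0) = 0x3EC969
s_2 = Round(s_1, k_1) = 0x9693A9
s_3 = Round(s_2, k_2) = 0x3A9DC9
s_4 = Round(s_3, k_3) = 0xDC9DD6

0xDC9DD6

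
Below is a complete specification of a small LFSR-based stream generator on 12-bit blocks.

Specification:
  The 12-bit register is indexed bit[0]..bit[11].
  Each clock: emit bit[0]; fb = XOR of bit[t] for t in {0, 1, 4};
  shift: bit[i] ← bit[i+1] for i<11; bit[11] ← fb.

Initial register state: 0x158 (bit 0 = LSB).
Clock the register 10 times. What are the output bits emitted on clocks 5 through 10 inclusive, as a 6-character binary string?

reg_0 = 0x158
clock 1: out=0, reg = 0x8AC
clock 2: out=0, reg = 0x456
clock 3: out=0, reg = 0x22B
clock 4: out=1, reg = 0x115
clock 5: out=1, reg = 0x08A
clock 6: out=0, reg = 0x845
clock 7: out=1, reg = 0xC22
clock 8: out=0, reg = 0xE11
clock 9: out=1, reg = 0x708
clock 10: out=0, reg = 0x384

101010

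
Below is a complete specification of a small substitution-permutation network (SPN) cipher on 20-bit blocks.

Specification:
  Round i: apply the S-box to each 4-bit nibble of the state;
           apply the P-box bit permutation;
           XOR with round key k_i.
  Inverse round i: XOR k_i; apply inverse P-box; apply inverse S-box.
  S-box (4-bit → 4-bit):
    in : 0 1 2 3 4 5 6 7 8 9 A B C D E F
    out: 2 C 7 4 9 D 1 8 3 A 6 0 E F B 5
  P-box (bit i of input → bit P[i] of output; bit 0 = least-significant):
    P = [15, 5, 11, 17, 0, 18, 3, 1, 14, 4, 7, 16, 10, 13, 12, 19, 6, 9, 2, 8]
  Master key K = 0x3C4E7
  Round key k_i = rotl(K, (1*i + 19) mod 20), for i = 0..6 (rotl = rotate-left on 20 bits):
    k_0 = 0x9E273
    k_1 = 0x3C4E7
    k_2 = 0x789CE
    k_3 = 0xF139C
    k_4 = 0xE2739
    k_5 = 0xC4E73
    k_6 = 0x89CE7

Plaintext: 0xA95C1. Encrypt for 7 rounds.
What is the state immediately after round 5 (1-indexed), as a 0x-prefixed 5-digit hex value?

s_0 = plaintext = 0xA95C1
s_1 = Round(s_0, k_0) = 0x688FD
s_2 = Round(s_1, k_1) = 0x1289E
s_3 = Round(s_2, k_2) = 0x17CF8
s_4 = Round(s_3, k_3) = 0x69221
s_5 = Round(s_4, k_4) = 0x04FE0
s_6 = Round(s_5, k_5) = 0x008D0
s_7 = Round(s_6, k_6) = 0xCFEDC

0x04FE0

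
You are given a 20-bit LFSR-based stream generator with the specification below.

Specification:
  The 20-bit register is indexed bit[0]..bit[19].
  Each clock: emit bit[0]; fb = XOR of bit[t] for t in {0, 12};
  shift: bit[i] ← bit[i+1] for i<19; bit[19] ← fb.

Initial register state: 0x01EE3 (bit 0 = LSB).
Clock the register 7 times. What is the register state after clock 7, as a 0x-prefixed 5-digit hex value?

0xC403D

reg_0 = 0x01EE3
clock 1: out=1, reg = 0x00F71
clock 2: out=1, reg = 0x807B8
clock 3: out=0, reg = 0x403DC
clock 4: out=0, reg = 0x201EE
clock 5: out=0, reg = 0x100F7
clock 6: out=1, reg = 0x8807B
clock 7: out=1, reg = 0xC403D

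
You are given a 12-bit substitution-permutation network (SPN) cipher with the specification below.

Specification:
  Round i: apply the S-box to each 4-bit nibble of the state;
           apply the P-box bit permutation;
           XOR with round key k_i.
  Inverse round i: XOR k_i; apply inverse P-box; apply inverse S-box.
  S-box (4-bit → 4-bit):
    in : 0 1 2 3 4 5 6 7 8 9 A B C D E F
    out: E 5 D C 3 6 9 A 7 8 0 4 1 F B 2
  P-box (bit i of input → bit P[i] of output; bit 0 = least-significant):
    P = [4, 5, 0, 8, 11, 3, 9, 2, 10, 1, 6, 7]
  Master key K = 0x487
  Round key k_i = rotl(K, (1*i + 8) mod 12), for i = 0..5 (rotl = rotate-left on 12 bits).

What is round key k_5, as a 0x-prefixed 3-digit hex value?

K = 0x487
k_0 = rotl(K, (1*0+8) mod 12) = rotl(K, 8) = 0x748
k_1 = rotl(K, (1*1+8) mod 12) = rotl(K, 9) = 0xE90
k_2 = rotl(K, (1*2+8) mod 12) = rotl(K, 10) = 0xD21
k_3 = rotl(K, (1*3+8) mod 12) = rotl(K, 11) = 0xA43
k_4 = rotl(K, (1*4+8) mod 12) = rotl(K, 0) = 0x487
k_5 = rotl(K, (1*5+8) mod 12) = rotl(K, 1) = 0x90E

0x90E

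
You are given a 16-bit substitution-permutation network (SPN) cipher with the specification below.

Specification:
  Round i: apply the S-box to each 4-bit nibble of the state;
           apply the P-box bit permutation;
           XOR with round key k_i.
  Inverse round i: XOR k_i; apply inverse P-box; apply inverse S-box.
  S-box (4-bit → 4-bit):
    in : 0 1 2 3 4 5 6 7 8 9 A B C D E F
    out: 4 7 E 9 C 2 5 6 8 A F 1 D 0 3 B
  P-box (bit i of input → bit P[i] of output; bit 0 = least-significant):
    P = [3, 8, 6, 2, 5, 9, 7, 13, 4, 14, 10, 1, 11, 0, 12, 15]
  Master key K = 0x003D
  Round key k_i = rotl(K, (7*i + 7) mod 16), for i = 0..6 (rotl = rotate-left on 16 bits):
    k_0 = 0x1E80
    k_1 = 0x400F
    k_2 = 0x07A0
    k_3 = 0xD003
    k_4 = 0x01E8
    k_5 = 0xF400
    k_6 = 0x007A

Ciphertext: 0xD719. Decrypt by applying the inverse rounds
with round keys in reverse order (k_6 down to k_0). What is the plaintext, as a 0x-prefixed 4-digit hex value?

0x193F

s_0 = ciphertext = 0xD719
s_1 = InvRound(s_0, k_6) = 0x22E7
s_2 = InvRound(s_1, k_5) = 0x2214
s_3 = InvRound(s_2, k_4) = 0xDBAA
s_4 = InvRound(s_3, k_3) = 0xED1E
s_5 = InvRound(s_4, k_2) = 0x3FA3
s_6 = InvRound(s_5, k_1) = 0x67AF
s_7 = InvRound(s_6, k_0) = 0x193F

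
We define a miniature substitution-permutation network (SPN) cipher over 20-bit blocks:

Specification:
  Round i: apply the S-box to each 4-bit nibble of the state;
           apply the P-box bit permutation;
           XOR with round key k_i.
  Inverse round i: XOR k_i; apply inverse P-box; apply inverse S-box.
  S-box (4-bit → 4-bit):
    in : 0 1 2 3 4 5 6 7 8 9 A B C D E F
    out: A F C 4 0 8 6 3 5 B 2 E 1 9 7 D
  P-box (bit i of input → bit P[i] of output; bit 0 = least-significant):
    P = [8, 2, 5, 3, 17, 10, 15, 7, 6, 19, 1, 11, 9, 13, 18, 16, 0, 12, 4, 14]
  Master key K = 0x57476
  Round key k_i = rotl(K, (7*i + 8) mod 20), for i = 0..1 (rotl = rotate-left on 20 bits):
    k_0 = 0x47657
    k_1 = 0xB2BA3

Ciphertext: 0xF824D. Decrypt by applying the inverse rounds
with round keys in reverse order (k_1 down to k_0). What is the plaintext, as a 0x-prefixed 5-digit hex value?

0x64F4E

s_0 = ciphertext = 0xF824D
s_1 = InvRound(s_0, k_1) = 0x46F21
s_2 = InvRound(s_1, k_0) = 0x64F4E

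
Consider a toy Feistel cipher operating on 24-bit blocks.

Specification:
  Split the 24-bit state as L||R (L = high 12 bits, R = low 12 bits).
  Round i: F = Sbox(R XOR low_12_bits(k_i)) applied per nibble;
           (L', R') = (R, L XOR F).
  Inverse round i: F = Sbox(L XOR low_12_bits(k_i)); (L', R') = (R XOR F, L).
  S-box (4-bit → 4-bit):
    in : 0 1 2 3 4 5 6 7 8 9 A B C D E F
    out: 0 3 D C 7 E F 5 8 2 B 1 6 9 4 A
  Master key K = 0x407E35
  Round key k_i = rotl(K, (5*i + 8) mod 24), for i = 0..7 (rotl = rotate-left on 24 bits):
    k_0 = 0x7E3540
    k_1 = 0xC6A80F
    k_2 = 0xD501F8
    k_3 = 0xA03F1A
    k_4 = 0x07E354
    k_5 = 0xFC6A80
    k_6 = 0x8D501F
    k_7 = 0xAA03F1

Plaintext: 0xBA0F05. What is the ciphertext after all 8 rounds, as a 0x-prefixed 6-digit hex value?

s_0 = plaintext = 0xBA0F05
s_1 = Round(s_0, k_0) = 0xF050DE
s_2 = Round(s_1, k_1) = 0x0DE796
s_3 = Round(s_2, k_2) = 0x796F2A
s_4 = Round(s_3, k_3) = 0xF2A756
s_5 = Round(s_4, k_4) = 0x756827
s_6 = Round(s_5, k_5) = 0x827AE3
s_7 = Round(s_6, k_6) = 0xAE3381
s_8 = Round(s_7, k_7) = 0x381AB3

0x381AB3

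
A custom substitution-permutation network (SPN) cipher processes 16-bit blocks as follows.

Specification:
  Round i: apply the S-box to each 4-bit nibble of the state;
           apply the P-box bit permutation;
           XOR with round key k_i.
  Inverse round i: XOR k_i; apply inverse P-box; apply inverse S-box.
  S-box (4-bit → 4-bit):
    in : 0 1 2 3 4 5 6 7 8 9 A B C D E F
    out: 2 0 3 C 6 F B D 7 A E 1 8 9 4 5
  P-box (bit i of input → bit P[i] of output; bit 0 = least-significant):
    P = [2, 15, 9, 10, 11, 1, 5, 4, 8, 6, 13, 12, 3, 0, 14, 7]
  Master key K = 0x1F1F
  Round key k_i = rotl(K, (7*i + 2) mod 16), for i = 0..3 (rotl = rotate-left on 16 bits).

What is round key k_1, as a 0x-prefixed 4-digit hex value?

K = 0x1F1F
k_0 = rotl(K, (7*0+2) mod 16) = rotl(K, 2) = 0x7C7C
k_1 = rotl(K, (7*1+2) mod 16) = rotl(K, 9) = 0x3E3E

0x3E3E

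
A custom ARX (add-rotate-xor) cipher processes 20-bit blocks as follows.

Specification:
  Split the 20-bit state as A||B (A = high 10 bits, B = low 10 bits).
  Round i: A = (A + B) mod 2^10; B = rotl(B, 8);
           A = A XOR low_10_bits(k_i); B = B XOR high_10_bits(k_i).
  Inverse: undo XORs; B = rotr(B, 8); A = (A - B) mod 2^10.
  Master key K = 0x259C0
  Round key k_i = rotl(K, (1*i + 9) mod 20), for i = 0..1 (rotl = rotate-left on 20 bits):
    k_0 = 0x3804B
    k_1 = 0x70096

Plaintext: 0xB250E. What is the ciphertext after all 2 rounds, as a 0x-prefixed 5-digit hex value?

s_0 = plaintext = 0xB250E
s_1 = Round(s_0, k_0) = 0xE72A3
s_2 = Round(s_1, k_1) = 0xAA668

0xAA668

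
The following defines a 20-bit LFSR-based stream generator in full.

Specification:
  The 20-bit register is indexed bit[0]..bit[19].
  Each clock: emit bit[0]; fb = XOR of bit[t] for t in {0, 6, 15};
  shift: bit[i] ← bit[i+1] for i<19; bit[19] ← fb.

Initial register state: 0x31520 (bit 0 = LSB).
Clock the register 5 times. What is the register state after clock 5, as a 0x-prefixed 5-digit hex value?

0x918A9

reg_0 = 0x31520
clock 1: out=0, reg = 0x18A90
clock 2: out=0, reg = 0x8C548
clock 3: out=0, reg = 0x462A4
clock 4: out=0, reg = 0x23152
clock 5: out=0, reg = 0x918A9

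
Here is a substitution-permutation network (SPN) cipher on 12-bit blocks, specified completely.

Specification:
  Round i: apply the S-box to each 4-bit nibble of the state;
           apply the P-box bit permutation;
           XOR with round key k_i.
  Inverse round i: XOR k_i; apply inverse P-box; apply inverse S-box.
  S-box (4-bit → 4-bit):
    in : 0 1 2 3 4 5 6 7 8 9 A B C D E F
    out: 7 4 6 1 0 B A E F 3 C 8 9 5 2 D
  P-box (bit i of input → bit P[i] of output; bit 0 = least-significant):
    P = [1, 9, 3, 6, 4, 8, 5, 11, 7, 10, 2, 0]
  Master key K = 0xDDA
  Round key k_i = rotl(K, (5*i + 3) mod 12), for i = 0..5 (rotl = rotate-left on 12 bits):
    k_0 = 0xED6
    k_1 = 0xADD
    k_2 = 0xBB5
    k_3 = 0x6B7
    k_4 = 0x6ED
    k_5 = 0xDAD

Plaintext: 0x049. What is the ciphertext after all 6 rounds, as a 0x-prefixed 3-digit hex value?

0xCAC

s_0 = plaintext = 0x049
s_1 = Round(s_0, k_0) = 0x850
s_2 = Round(s_1, k_1) = 0x542
s_3 = Round(s_2, k_2) = 0xD3C
s_4 = Round(s_3, k_3) = 0x661
s_5 = Round(s_4, k_4) = 0xBE4
s_6 = Round(s_5, k_5) = 0xCAC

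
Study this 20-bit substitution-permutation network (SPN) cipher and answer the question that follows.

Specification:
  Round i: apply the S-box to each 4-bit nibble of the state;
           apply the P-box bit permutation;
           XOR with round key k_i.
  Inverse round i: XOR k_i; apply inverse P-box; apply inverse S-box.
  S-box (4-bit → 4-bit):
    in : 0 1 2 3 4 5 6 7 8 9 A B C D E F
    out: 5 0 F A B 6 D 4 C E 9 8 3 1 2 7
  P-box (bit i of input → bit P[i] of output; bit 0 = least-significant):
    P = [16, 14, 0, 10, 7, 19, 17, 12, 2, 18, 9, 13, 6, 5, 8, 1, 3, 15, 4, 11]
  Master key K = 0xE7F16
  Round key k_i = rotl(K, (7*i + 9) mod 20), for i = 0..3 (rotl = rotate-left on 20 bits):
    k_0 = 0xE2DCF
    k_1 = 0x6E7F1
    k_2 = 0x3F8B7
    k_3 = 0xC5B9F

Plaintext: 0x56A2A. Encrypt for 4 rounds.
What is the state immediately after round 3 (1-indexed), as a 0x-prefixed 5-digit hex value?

s_0 = plaintext = 0x56A2A
s_1 = Round(s_0, k_0) = 0x59819
s_2 = Round(s_1, k_1) = 0x600C2
s_3 = Round(s_2, k_2) = 0xAB76A
s_4 = Round(s_3, k_3) = 0xF4515

0xAB76A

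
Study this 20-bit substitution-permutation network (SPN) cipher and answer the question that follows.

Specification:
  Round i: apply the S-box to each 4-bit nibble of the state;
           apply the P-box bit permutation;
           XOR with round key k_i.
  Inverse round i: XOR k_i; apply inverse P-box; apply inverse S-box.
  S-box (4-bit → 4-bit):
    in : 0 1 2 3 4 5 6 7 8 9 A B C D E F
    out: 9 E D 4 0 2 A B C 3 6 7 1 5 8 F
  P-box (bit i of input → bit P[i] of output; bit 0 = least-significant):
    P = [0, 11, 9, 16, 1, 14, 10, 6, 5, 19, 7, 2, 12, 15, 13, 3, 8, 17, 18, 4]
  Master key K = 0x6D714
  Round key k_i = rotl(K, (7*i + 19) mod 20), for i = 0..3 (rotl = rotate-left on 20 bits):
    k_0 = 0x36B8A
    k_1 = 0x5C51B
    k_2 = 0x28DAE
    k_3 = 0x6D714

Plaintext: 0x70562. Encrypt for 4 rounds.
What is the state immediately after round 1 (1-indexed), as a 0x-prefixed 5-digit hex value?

0x838D3

s_0 = plaintext = 0x70562
s_1 = Round(s_0, k_0) = 0x838D3
s_2 = Round(s_1, k_1) = 0x1E38D
s_3 = Round(s_2, k_2) = 0x48B77
s_4 = Round(s_3, k_3) = 0xFBFFF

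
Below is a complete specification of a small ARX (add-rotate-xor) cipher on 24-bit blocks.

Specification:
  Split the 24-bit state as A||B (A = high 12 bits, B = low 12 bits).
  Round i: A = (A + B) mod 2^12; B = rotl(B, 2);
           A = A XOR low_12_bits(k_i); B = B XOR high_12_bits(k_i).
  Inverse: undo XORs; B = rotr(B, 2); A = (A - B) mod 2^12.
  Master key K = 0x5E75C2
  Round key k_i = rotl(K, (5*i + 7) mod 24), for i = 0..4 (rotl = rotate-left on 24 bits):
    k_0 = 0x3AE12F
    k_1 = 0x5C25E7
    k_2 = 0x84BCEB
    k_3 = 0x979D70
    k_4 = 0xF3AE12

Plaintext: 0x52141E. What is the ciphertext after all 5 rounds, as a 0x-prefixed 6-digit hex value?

s_0 = plaintext = 0x52141E
s_1 = Round(s_0, k_0) = 0x8103D7
s_2 = Round(s_1, k_1) = 0xE00A9E
s_3 = Round(s_2, k_2) = 0x475231
s_4 = Round(s_3, k_3) = 0xBD61BD
s_5 = Round(s_4, k_4) = 0x3819CE

0x3819CE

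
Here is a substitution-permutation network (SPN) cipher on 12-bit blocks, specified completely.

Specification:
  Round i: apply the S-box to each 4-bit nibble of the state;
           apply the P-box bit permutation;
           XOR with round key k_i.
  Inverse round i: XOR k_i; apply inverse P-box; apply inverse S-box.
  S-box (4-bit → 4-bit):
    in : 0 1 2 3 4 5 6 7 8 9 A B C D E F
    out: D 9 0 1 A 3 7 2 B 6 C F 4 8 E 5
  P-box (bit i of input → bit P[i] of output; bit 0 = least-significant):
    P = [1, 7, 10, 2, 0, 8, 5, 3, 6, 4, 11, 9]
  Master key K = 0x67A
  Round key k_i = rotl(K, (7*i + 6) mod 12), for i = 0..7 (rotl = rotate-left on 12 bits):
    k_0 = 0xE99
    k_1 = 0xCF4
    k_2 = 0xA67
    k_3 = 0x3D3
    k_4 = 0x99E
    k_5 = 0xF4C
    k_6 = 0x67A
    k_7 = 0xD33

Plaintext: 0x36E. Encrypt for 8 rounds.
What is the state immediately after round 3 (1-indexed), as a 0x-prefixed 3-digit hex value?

0xA8B

s_0 = plaintext = 0x36E
s_1 = Round(s_0, k_0) = 0xB7C
s_2 = Round(s_1, k_1) = 0x3A4
s_3 = Round(s_2, k_2) = 0xA8B
s_4 = Round(s_3, k_3) = 0xC5C
s_5 = Round(s_4, k_4) = 0x49F
s_6 = Round(s_5, k_5) = 0x87E
s_7 = Round(s_6, k_6) = 0x1AE
s_8 = Round(s_7, k_7) = 0xBDF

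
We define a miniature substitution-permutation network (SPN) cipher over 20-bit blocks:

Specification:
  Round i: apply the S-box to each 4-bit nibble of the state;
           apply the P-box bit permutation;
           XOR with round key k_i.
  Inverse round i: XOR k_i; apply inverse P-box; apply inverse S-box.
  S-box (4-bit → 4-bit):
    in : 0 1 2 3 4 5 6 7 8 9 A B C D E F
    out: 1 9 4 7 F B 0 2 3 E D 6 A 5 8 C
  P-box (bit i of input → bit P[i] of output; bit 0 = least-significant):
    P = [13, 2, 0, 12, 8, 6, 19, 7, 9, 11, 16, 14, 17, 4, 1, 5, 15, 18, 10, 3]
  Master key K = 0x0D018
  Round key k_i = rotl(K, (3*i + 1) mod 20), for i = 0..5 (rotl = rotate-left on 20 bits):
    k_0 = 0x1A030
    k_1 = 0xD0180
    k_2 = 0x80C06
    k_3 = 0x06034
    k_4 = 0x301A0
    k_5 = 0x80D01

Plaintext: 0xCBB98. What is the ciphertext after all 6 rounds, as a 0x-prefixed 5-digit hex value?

s_0 = plaintext = 0xCBB98
s_1 = Round(s_0, k_0) = 0xC88EE
s_2 = Round(s_1, k_1) = 0xB1B18
s_3 = Round(s_2, k_2) = 0xF21A2
s_4 = Round(s_3, k_3) = 0x827BF
s_5 = Round(s_4, k_4) = 0xF99E3
s_6 = Round(s_5, k_5) = 0x961BE

0x961BE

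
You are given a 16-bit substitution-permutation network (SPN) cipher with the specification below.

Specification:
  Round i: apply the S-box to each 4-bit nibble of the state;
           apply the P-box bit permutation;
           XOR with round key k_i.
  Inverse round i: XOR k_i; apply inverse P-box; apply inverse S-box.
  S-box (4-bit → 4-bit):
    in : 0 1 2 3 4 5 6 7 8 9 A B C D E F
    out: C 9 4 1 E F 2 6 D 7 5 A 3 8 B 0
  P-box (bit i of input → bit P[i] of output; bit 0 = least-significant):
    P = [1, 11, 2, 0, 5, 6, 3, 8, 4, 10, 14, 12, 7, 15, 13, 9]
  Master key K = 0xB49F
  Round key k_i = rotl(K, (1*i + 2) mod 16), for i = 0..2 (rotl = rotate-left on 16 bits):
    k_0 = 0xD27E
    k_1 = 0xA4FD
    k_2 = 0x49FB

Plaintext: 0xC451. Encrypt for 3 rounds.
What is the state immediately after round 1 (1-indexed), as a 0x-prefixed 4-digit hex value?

0x0795

s_0 = plaintext = 0xC451
s_1 = Round(s_0, k_0) = 0x0795
s_2 = Round(s_1, k_1) = 0xCA92
s_3 = Round(s_2, k_2) = 0x8907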